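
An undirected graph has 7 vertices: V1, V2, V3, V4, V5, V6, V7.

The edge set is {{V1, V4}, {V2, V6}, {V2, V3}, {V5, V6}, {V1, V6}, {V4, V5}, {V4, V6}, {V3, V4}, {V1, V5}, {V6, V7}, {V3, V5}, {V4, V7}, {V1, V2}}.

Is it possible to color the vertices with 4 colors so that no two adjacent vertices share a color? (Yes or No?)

The chromatic number is 4. V1, V4, V5, V6 are mutually adjacent (a clique of size 4), so at least 4 colors are needed.
4 colors suffice: color R → {V2, V4}; color B → {V3, V6}; color G → {V1, V7}; color Y → {V5}.
That is already a proper 4-coloring.

Yes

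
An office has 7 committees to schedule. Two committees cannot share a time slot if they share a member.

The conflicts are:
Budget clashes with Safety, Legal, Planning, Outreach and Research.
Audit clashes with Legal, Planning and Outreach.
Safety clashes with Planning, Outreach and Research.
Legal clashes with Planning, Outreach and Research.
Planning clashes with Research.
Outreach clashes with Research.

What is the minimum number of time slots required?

Budget, Legal, Planning, Research are mutually in conflict, so at least 4 time slots are needed.
4 time slots suffice: time slot 1 → {Budget, Audit}; time slot 2 → {Planning, Outreach}; time slot 3 → {Safety, Legal}; time slot 4 → {Research}. Each listed conflict is separated.

4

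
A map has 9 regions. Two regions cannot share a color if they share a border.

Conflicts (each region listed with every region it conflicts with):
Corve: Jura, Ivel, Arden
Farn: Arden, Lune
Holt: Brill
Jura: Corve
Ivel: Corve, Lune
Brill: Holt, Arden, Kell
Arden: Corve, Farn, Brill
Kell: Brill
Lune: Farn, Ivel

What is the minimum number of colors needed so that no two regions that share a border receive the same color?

3

The cycle Corve-Arden-Farn-Lune-Ivel-Corve has odd length 5, so it cannot be 2-colored; at least 3 colors are needed.
3 colors suffice: color 1 → {Corve, Farn, Brill}; color 2 → {Holt, Jura, Ivel, Arden, Kell}; color 3 → {Lune}. No two conflicting regions share a color.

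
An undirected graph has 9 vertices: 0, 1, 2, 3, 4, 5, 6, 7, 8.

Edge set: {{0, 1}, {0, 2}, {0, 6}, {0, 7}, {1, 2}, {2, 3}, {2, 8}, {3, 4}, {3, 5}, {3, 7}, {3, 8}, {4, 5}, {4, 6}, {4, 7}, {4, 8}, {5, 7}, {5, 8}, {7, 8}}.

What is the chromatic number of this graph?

3, 4, 5, 7, 8 are mutually adjacent (a clique of size 5), so at least 5 colors are needed.
One proper 5-coloring: 0=a, 1=b, 2=c, 3=a, 4=d, 5=e, 6=b, 7=c, 8=b. Each edge has distinct colors on its endpoints.

5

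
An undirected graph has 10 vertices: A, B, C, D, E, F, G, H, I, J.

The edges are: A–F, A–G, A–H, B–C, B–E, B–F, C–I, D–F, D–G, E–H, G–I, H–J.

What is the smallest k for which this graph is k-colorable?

The cycle F-A-H-E-B-F has odd length 5, so it cannot be 2-colored; at least 3 colors are needed.
One proper 3-coloring: A=2, B=2, C=1, D=2, E=3, F=1, G=1, H=1, I=2, J=2. No two adjacent vertices share a color.

3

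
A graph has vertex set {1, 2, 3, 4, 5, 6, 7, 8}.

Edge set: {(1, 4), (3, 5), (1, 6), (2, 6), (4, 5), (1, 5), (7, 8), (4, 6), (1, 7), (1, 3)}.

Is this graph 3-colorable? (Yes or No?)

Yes

The chromatic number is 3. 1, 4, 6 are mutually adjacent, so at least 3 colors are needed.
A valid assignment using 3 colors: 1=red, 2=red, 3=green, 4=green, 5=blue, 6=blue, 7=blue, 8=red.
That is already a proper 3-coloring.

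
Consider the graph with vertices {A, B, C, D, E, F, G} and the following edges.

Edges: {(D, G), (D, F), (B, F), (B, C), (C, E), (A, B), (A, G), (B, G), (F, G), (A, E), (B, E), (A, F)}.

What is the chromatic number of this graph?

A, B, F, G form a clique, so at least 4 colors are needed.
A valid assignment using 4 colors: A=yellow, B=red, C=green, D=red, E=blue, F=blue, G=green. Every edge joins two different colors.

4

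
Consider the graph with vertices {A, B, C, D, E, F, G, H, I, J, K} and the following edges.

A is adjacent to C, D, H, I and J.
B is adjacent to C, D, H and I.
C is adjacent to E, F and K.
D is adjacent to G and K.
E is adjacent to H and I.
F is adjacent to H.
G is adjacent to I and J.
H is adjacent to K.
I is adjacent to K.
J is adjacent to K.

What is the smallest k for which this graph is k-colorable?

F and H are adjacent, so at least 2 colors are needed.
2 colors suffice: color 1 → {A, B, E, F, G, K}; color 2 → {C, D, H, I, J}. No two adjacent vertices share a color.

2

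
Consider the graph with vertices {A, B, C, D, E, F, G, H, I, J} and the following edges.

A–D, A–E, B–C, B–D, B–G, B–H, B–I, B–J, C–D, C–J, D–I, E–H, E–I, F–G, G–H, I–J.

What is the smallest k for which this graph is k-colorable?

B, G, H are pairwise adjacent, so at least 3 colors are needed.
A valid assignment using 3 colors: A=green, B=red, C=green, D=blue, E=red, F=red, G=blue, H=green, I=green, J=blue. No two adjacent vertices share a color.

3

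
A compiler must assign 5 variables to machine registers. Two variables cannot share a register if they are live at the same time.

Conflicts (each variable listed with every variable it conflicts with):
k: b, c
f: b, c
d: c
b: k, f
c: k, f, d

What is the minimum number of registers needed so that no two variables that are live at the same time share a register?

d and c conflict, so at least 2 registers are needed.
A valid assignment using 2 registers: k=2, f=2, d=2, b=1, c=1. No two conflicting variables share a register.

2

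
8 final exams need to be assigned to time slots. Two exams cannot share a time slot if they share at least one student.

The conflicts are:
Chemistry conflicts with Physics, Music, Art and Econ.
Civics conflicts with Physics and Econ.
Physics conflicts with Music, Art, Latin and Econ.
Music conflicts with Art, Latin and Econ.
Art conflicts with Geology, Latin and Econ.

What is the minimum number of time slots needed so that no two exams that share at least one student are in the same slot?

Chemistry, Physics, Music, Art, Econ pairwise conflict, so at least 5 time slots are needed.
5 time slots suffice: time slot 1 → {Civics, Art}; time slot 2 → {Physics, Geology}; time slot 3 → {Latin, Econ}; time slot 4 → {Music}; time slot 5 → {Chemistry}. Each listed conflict is separated.

5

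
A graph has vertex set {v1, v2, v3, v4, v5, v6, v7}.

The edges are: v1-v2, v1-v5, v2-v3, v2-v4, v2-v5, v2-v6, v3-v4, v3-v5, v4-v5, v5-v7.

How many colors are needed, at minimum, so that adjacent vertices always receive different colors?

v2, v3, v4, v5 are mutually adjacent (a clique of size 4), so at least 4 colors are needed.
4 colors suffice: v1=3, v2=1, v3=3, v4=4, v5=2, v6=2, v7=1. Every edge joins two different colors.

4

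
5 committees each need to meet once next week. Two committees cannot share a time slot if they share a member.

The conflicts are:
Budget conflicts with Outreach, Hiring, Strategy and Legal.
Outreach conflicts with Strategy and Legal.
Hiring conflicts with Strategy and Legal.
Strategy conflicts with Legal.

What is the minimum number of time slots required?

Budget, Outreach, Strategy, Legal pairwise conflict, so at least 4 time slots are needed.
4 time slots suffice: time slot 1 → {Legal}; time slot 2 → {Strategy}; time slot 3 → {Budget}; time slot 4 → {Outreach, Hiring}. No two conflicting committees share a time slot.

4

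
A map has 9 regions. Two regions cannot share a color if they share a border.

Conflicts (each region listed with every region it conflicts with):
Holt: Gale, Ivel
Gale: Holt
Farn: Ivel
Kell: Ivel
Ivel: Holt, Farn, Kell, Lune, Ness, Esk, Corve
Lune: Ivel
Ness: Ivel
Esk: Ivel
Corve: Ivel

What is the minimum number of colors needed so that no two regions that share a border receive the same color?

Kell and Ivel conflict, so at least 2 colors are needed.
2 colors suffice: color 1 → {Gale, Ivel}; color 2 → {Holt, Farn, Kell, Lune, Ness, Esk, Corve}. Each listed conflict is separated.

2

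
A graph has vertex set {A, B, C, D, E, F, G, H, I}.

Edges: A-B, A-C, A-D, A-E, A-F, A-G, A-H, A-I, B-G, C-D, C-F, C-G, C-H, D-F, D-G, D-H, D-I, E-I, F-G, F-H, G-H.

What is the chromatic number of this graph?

6

A, C, D, F, G, H form a clique, so at least 6 colors are needed.
6 colors suffice: color 1 → {A}; color 2 → {G, I}; color 3 → {B, D, E}; color 4 → {F}; color 5 → {H}; color 6 → {C}. Every edge joins two different colors.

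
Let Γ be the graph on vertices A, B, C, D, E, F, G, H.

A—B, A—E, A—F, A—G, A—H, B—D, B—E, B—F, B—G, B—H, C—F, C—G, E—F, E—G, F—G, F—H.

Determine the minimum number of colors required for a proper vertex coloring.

5

A, B, E, F, G are pairwise adjacent (a clique of size 5), so at least 5 colors are needed.
One proper 5-coloring: A=green, B=blue, C=blue, D=red, E=purple, F=red, G=yellow, H=yellow. Every edge joins two different colors.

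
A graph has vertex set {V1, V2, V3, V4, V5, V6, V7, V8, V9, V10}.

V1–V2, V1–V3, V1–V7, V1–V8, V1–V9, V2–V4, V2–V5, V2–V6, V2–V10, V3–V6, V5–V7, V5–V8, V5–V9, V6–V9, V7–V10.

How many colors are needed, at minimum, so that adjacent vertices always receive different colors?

V7 and V10 are adjacent, so at least 2 colors are needed.
One proper 2-coloring: V1=blue, V2=red, V3=red, V4=blue, V5=blue, V6=blue, V7=red, V8=red, V9=red, V10=blue. No two adjacent vertices share a color.

2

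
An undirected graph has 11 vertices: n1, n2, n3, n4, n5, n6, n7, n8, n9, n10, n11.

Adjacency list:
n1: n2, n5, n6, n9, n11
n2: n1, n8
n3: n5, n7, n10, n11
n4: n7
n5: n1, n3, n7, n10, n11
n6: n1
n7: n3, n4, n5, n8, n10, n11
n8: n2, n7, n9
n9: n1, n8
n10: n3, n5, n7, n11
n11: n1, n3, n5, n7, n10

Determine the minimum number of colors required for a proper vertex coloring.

n3, n5, n7, n10, n11 form a clique, so at least 5 colors are needed.
One proper 5-coloring: n1=R, n2=G, n3=P, n4=B, n5=B, n6=B, n7=R, n8=B, n9=G, n10=Y, n11=G. No two adjacent vertices share a color.

5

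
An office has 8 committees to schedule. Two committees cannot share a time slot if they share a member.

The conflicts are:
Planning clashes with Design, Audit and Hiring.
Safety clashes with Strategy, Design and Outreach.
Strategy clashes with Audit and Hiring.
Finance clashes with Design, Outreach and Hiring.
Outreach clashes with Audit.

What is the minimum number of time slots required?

The cycle Finance-Outreach-Audit-Planning-Design-Finance has odd length 5, so it cannot be 2-colored; at least 3 time slots are needed.
3 time slots suffice: time slot 1 → {Design, Audit, Hiring}; time slot 2 → {Planning, Strategy, Outreach}; time slot 3 → {Safety, Finance}. Every pair that conflicts lands in different time slots.

3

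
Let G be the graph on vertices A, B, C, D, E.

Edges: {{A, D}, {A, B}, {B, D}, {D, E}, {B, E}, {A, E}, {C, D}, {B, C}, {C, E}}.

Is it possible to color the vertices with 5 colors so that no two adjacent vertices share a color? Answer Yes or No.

The chromatic number is 4. B, C, D, E are pairwise adjacent (a clique of size 4), so at least 4 colors are needed.
4 colors suffice: A=4, B=3, C=4, D=2, E=1.
Since 5 ≥ 4, a proper 5-coloring certainly exists.

Yes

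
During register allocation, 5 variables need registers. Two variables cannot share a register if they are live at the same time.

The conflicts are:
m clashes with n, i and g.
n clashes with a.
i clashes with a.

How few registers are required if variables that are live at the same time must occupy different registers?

m and g conflict, so at least 2 registers are needed.
Using 2 registers: m=1, n=2, i=2, a=1, g=2. Every pair that conflicts lands in different registers.

2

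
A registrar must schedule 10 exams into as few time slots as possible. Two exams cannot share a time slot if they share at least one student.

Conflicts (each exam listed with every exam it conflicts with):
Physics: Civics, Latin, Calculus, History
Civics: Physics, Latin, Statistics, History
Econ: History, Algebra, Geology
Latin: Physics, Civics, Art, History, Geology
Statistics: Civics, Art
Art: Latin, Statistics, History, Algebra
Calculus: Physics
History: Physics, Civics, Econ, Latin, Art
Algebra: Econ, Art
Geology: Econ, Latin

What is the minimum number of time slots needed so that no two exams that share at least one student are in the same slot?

4

Physics, Civics, Latin, History pairwise conflict, so at least 4 time slots are needed.
4 time slots suffice: Physics=4, Civics=3, Econ=1, Latin=1, Statistics=1, Art=3, Calculus=1, History=2, Algebra=2, Geology=2. No two conflicting exams share a time slot.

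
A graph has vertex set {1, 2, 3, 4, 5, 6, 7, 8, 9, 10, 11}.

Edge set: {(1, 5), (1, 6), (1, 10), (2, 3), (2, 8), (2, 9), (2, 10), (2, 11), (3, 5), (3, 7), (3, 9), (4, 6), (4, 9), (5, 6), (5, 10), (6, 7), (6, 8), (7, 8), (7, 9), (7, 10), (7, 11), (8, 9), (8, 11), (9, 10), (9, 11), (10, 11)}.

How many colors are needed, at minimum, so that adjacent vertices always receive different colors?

4

2, 8, 9, 11 are mutually adjacent (a clique of size 4), so at least 4 colors are needed.
A valid assignment using 4 colors: 1=yellow, 2=green, 3=blue, 4=blue, 5=green, 6=red, 7=green, 8=blue, 9=red, 10=blue, 11=yellow. No two adjacent vertices share a color.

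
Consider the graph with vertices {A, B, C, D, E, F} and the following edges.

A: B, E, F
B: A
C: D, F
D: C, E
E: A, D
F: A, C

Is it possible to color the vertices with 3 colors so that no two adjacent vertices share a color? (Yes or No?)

Yes

The chromatic number is 3. The cycle C-F-A-E-D-C has odd length 5, so it cannot be 2-colored; at least 3 colors are needed.
3 colors suffice: color red → {A, C}; color blue → {B, E, F}; color green → {D}.
That is already a proper 3-coloring.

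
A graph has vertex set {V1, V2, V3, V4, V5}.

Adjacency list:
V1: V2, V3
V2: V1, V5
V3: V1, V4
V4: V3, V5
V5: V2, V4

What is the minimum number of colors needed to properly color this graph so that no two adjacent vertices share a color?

The cycle V1-V2-V5-V4-V3-V1 has odd length 5, so it cannot be 2-colored; at least 3 colors are needed.
3 colors suffice: color 1 → {V1, V5}; color 2 → {V2, V4}; color 3 → {V3}. Every edge joins two different colors.

3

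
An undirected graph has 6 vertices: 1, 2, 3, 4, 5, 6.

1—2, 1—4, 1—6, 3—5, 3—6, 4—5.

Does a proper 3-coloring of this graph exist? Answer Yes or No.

Yes

The chromatic number is 3. The cycle 3-6-1-4-5-3 has odd length 5, so it cannot be 2-colored; at least 3 colors are needed.
One proper 3-coloring: 1=a, 2=b, 3=a, 4=c, 5=b, 6=b.
That is already a proper 3-coloring.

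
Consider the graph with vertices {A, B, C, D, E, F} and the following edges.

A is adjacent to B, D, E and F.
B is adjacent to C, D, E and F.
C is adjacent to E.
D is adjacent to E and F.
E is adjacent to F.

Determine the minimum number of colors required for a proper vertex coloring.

5

A, B, D, E, F are pairwise adjacent (a clique of size 5), so at least 5 colors are needed.
A valid assignment using 5 colors: A=green, B=blue, C=green, D=purple, E=red, F=yellow. Each edge has distinct colors on its endpoints.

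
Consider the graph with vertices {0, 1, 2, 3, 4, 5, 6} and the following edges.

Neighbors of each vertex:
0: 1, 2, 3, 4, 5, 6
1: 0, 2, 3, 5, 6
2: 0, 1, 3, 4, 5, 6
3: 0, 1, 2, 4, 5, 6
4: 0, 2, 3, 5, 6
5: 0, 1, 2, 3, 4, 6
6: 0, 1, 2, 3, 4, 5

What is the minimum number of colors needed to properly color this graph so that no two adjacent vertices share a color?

6

0, 1, 2, 3, 5, 6 are pairwise adjacent (a clique of size 6), so at least 6 colors are needed.
A valid assignment using 6 colors: 0=b, 1=f, 2=c, 3=d, 4=f, 5=e, 6=a. No two adjacent vertices share a color.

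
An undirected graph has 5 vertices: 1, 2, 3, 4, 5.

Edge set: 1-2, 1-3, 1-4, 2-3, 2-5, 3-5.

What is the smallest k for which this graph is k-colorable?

3

2, 3, 5 are mutually adjacent, so at least 3 colors are needed.
One proper 3-coloring: 1=green, 2=red, 3=blue, 4=red, 5=green. Each edge has distinct colors on its endpoints.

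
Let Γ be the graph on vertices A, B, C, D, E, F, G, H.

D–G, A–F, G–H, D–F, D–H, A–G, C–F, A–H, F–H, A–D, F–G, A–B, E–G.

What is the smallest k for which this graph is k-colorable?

A, D, F, G, H form a clique, so at least 5 colors are needed.
5 colors suffice: color 1 → {B, E, F}; color 2 → {C, G}; color 3 → {A}; color 4 → {H}; color 5 → {D}. No two adjacent vertices share a color.

5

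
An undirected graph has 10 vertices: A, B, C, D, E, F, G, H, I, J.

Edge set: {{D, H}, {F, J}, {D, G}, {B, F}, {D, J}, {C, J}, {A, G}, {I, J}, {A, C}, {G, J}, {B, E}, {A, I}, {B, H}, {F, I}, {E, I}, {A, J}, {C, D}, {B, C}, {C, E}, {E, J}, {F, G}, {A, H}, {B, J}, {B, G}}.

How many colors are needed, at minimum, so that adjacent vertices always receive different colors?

4

B, C, E, J are mutually adjacent (a clique of size 4), so at least 4 colors are needed.
One proper 4-coloring: A=blue, B=blue, C=green, D=blue, E=yellow, F=yellow, G=green, H=red, I=green, J=red. No two adjacent vertices share a color.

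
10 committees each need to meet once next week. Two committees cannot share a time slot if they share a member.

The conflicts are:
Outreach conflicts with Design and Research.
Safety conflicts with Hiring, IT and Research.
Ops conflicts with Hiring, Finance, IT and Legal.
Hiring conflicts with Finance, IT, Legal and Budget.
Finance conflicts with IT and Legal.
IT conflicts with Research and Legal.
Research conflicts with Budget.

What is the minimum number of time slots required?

Ops, Hiring, Finance, IT, Legal all conflict with each other, so at least 5 time slots are needed.
A valid assignment using 5 time slots: Outreach=1, Safety=3, Ops=3, Design=2, Hiring=2, Finance=4, IT=1, Research=2, Legal=5, Budget=1. Each listed conflict is separated.

5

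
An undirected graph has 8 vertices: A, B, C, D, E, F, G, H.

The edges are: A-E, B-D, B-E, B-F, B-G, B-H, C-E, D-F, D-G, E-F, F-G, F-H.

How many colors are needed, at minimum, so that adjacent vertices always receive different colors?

B, D, F, G are mutually adjacent (a clique of size 4), so at least 4 colors are needed.
4 colors suffice: color red → {A, B, C}; color blue → {F}; color green → {D, E, H}; color yellow → {G}. Each edge has distinct colors on its endpoints.

4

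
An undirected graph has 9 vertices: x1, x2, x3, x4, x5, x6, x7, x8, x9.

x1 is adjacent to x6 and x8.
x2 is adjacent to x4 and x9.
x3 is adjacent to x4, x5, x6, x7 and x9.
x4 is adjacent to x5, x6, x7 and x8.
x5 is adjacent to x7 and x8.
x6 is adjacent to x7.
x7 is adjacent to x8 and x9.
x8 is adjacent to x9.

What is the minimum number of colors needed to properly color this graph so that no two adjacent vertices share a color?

x3, x4, x6, x7 are pairwise adjacent (a clique of size 4), so at least 4 colors are needed.
A valid assignment using 4 colors: x1=R, x2=R, x3=G, x4=B, x5=Y, x6=Y, x7=R, x8=G, x9=B. Every edge joins two different colors.

4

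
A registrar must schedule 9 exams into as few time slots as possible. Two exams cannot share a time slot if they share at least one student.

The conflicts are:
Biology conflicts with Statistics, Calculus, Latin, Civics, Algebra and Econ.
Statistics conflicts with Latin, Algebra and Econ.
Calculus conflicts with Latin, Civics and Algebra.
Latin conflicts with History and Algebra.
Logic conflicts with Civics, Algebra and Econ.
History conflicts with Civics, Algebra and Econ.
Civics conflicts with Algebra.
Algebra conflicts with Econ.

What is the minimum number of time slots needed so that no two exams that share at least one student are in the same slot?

Biology, Calculus, Latin, Algebra pairwise conflict, so at least 4 time slots are needed.
A valid assignment using 4 time slots: Biology=2, Statistics=4, Calculus=4, Latin=3, Logic=2, History=2, Civics=3, Algebra=1, Econ=3. No two conflicting exams share a time slot.

4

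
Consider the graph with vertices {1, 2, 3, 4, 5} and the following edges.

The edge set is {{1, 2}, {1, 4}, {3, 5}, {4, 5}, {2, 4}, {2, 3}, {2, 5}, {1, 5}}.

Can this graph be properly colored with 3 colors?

1, 2, 4, 5 are pairwise adjacent (a clique of size 4), so at least 4 colors are needed.
So 3 colors are not enough.

No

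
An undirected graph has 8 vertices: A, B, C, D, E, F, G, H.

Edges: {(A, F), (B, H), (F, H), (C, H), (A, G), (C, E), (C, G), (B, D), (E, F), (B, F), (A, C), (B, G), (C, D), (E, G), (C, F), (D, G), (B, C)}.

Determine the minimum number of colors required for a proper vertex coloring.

4

B, C, F, H are mutually adjacent (a clique of size 4), so at least 4 colors are needed.
4 colors suffice: A=green, B=green, C=red, D=yellow, E=green, F=blue, G=blue, H=yellow. Every edge joins two different colors.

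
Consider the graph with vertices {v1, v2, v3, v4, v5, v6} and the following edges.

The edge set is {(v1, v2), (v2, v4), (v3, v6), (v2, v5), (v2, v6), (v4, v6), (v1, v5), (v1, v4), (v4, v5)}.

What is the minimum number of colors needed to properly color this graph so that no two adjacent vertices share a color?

v1, v2, v4, v5 are mutually adjacent (a clique of size 4), so at least 4 colors are needed.
4 colors suffice: v1=G, v2=B, v3=R, v4=R, v5=Y, v6=G. No two adjacent vertices share a color.

4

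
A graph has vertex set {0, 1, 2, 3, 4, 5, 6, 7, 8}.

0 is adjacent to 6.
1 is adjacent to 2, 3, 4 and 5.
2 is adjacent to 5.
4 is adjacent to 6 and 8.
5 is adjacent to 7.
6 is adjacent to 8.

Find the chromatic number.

3

1, 2, 5 are pairwise adjacent, so at least 3 colors are needed.
A valid assignment using 3 colors: 0=blue, 1=red, 2=green, 3=blue, 4=blue, 5=blue, 6=red, 7=red, 8=green. Every edge joins two different colors.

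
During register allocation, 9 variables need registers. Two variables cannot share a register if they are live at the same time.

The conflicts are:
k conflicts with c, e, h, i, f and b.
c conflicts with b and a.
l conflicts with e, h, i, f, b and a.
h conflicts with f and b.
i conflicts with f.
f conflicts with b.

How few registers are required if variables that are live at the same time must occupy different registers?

4

l, h, f, b all conflict with each other, so at least 4 registers are needed.
4 registers suffice: register 1 → {k, l}; register 2 → {c, e, f}; register 3 → {i, b, a}; register 4 → {h}. Each listed conflict is separated.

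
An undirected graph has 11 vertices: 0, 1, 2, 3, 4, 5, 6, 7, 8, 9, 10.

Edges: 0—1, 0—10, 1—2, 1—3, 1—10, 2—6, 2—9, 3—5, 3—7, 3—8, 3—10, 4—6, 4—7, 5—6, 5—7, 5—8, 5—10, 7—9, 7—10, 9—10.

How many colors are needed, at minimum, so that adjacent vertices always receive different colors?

3, 5, 7, 10 are pairwise adjacent (a clique of size 4), so at least 4 colors are needed.
4 colors suffice: color a → {6, 8, 10}; color b → {1, 7}; color c → {0, 2, 3, 4}; color d → {5, 9}. Every edge joins two different colors.

4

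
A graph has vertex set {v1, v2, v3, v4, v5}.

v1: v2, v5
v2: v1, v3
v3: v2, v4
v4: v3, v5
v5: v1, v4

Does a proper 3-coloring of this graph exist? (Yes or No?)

Yes

The chromatic number is 3. The cycle v5-v4-v3-v2-v1-v5 has odd length 5, so it cannot be 2-colored; at least 3 colors are needed.
3 colors suffice: v1=1, v2=2, v3=1, v4=2, v5=3.
That is already a proper 3-coloring.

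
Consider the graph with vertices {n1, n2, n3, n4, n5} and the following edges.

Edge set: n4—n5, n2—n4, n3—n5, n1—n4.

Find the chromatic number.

2

n1 and n4 are adjacent, so at least 2 colors are needed.
2 colors suffice: color 1 → {n3, n4}; color 2 → {n1, n2, n5}. Each edge has distinct colors on its endpoints.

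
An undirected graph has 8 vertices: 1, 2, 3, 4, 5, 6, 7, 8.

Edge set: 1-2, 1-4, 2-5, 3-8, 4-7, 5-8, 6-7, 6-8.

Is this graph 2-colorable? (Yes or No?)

No

The cycle 4-7-6-8-5-2-1-4 has odd length 7, so it cannot be 2-colored; at least 3 colors are needed.
So 2 colors are not enough.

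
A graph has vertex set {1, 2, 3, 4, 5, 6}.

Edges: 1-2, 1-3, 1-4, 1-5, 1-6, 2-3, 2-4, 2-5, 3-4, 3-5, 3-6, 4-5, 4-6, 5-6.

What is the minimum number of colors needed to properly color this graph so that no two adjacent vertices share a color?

1, 2, 3, 4, 5 are mutually adjacent (a clique of size 5), so at least 5 colors are needed.
5 colors suffice: 1=d, 2=e, 3=b, 4=c, 5=a, 6=e. Every edge joins two different colors.

5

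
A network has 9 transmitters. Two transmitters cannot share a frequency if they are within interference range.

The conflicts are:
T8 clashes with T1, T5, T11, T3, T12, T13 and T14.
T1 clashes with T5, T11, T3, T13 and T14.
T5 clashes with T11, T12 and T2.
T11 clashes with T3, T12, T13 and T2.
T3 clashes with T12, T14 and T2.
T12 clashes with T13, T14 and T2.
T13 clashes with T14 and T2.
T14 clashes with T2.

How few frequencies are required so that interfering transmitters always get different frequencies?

4

T8, T1, T11, T3 pairwise conflict, so at least 4 frequencies are needed.
4 frequencies suffice: T8=2, T1=3, T5=4, T11=1, T3=4, T12=3, T13=4, T14=1, T2=2. Every pair that conflicts lands in different frequencies.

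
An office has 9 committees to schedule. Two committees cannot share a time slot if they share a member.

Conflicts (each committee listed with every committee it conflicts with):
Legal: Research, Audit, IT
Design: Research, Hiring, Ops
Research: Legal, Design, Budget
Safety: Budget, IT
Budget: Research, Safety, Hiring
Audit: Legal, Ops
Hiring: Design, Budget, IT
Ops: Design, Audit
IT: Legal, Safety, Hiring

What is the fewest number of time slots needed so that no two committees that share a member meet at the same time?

3

The cycle Legal-Research-Budget-Safety-IT-Legal has odd length 5, so it cannot be 2-colored; at least 3 time slots are needed.
3 time slots suffice: time slot 1 → {Legal, Design, Budget}; time slot 2 → {Research, Safety, Audit, Hiring}; time slot 3 → {Ops, IT}. Each listed conflict is separated.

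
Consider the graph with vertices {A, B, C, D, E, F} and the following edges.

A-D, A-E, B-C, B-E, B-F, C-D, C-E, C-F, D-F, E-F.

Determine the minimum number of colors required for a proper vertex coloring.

4

B, C, E, F form a clique, so at least 4 colors are needed.
4 colors suffice: color red → {A, C}; color blue → {F}; color green → {D, E}; color yellow → {B}. Each edge has distinct colors on its endpoints.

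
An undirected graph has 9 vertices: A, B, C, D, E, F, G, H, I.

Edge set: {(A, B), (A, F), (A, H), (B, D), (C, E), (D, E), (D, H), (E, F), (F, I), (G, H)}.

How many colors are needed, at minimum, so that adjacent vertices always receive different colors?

3

The cycle E-F-A-H-D-E has odd length 5, so it cannot be 2-colored; at least 3 colors are needed.
3 colors suffice: color 1 → {A, C, D, G, I}; color 2 → {B, E, H}; color 3 → {F}. Each edge has distinct colors on its endpoints.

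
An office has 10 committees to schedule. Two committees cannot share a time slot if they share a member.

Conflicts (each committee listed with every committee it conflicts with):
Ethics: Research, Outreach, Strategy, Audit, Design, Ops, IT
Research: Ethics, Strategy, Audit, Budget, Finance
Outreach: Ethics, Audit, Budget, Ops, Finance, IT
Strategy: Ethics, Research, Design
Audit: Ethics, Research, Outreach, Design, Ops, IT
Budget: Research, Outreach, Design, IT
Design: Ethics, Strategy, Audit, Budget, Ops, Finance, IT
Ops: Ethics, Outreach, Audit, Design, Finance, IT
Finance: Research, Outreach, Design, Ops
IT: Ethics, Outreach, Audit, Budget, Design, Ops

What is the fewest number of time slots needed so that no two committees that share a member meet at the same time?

5

Ethics, Audit, Design, Ops, IT all conflict with each other, so at least 5 time slots are needed.
Using 5 time slots: Ethics=2, Research=1, Outreach=1, Strategy=3, Audit=4, Budget=2, Design=1, Ops=5, Finance=2, IT=3. Every pair that conflicts lands in different time slots.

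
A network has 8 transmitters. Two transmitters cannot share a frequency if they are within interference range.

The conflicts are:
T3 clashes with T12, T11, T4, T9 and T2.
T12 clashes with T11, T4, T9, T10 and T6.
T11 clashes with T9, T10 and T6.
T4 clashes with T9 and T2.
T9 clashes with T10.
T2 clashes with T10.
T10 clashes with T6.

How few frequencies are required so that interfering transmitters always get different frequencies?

T3, T12, T4, T9 pairwise conflict, so at least 4 frequencies are needed.
4 frequencies suffice: T3=2, T12=1, T11=3, T4=3, T9=4, T2=1, T10=2, T6=4. No two conflicting transmitters share a frequency.

4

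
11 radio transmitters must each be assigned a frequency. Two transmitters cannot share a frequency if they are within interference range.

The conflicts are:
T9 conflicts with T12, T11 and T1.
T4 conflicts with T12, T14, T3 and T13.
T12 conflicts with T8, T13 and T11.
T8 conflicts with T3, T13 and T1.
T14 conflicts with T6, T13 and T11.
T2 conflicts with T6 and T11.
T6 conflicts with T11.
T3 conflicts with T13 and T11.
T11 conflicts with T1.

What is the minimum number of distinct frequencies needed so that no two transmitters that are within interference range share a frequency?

T9, T12, T11 are mutually in conflict, so at least 3 frequencies are needed.
3 frequencies suffice: frequency 1 → {T13, T11}; frequency 2 → {T12, T14, T2, T3, T1}; frequency 3 → {T9, T4, T8, T6}. No two conflicting transmitters share a frequency.

3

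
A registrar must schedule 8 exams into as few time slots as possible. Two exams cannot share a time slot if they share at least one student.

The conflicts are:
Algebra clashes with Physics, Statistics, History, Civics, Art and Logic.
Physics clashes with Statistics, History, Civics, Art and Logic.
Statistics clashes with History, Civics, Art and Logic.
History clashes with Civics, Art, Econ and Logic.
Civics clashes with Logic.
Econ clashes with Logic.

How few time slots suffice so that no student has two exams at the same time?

Algebra, Physics, Statistics, History, Civics, Logic are mutually in conflict, so at least 6 time slots are needed.
6 time slots suffice: time slot 1 → {History}; time slot 2 → {Art, Logic}; time slot 3 → {Algebra, Econ}; time slot 4 → {Statistics}; time slot 5 → {Physics}; time slot 6 → {Civics}. Each listed conflict is separated.

6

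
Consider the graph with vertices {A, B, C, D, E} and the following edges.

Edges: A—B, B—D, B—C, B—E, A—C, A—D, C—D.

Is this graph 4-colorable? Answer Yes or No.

Yes

The chromatic number is 4. A, B, C, D form a clique, so at least 4 colors are needed.
One proper 4-coloring: A=3, B=1, C=4, D=2, E=2.
That is already a proper 4-coloring.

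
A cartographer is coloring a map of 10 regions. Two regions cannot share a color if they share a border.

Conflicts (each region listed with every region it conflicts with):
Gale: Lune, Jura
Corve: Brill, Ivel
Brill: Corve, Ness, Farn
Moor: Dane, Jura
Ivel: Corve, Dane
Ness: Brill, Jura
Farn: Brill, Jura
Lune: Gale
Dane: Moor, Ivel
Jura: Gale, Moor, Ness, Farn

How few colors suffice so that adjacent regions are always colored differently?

The cycle Dane-Moor-Jura-Ness-Brill-Corve-Ivel-Dane has odd length 7, so it cannot be 2-colored; at least 3 colors are needed.
A valid assignment using 3 colors: Gale=2, Corve=2, Brill=1, Moor=2, Ivel=1, Ness=2, Farn=2, Lune=1, Dane=3, Jura=1. No two conflicting regions share a color.

3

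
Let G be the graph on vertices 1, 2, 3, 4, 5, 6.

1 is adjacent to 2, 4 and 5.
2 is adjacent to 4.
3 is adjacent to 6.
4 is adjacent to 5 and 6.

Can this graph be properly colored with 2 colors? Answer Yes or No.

No

1, 2, 4 are pairwise adjacent, so at least 3 colors are needed.
So 2 colors are not enough.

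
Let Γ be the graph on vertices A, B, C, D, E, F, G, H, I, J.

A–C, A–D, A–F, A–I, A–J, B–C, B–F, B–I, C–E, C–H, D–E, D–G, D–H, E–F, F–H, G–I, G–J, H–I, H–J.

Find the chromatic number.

2

D and G are adjacent, so at least 2 colors are needed.
A valid assignment using 2 colors: A=red, B=red, C=blue, D=blue, E=red, F=blue, G=red, H=red, I=blue, J=blue. No two adjacent vertices share a color.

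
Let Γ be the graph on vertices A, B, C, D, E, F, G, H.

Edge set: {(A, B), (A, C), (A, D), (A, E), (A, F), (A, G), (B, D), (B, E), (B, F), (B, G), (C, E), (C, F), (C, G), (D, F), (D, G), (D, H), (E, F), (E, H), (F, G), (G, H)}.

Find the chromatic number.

5

A, B, D, F, G are pairwise adjacent (a clique of size 5), so at least 5 colors are needed.
5 colors suffice: color red → {E, G}; color blue → {A, H}; color green → {F}; color yellow → {B, C}; color purple → {D}. No two adjacent vertices share a color.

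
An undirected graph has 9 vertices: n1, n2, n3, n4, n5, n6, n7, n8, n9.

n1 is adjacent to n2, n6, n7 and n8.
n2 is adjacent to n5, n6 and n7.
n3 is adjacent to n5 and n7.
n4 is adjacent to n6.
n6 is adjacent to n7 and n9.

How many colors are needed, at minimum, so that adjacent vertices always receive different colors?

n1, n2, n6, n7 are mutually adjacent (a clique of size 4), so at least 4 colors are needed.
4 colors suffice: color 1 → {n5, n6, n8}; color 2 → {n2, n3, n4, n9}; color 3 → {n1}; color 4 → {n7}. Each edge has distinct colors on its endpoints.

4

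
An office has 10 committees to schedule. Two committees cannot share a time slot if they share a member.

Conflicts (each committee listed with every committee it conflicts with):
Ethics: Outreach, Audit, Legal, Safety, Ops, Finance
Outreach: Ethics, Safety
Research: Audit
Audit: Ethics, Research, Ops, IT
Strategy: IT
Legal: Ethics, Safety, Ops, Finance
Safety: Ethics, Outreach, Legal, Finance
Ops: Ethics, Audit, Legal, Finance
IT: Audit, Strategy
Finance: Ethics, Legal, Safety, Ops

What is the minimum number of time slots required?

Ethics, Legal, Ops, Finance are mutually in conflict, so at least 4 time slots are needed.
4 time slots suffice: time slot 1 → {Ethics, Research, IT}; time slot 2 → {Outreach, Audit, Strategy, Legal}; time slot 3 → {Safety, Ops}; time slot 4 → {Finance}. Each listed conflict is separated.

4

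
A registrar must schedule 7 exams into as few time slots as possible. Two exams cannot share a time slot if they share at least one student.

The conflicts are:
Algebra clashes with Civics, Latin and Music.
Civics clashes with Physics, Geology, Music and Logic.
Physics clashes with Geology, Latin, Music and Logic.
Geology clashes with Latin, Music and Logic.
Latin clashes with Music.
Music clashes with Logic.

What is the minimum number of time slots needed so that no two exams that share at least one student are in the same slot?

5

Civics, Physics, Geology, Music, Logic pairwise conflict, so at least 5 time slots are needed.
5 time slots suffice: time slot 1 → {Music}; time slot 2 → {Civics, Latin}; time slot 3 → {Algebra, Physics}; time slot 4 → {Geology}; time slot 5 → {Logic}. Every pair that conflicts lands in different time slots.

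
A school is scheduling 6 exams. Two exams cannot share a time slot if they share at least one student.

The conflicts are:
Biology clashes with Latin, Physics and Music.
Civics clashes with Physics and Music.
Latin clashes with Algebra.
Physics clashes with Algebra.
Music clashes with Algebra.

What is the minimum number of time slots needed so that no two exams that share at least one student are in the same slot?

Civics and Physics conflict, so at least 2 time slots are needed.
2 time slots suffice: Biology=2, Civics=2, Latin=1, Physics=1, Music=1, Algebra=2. Each listed conflict is separated.

2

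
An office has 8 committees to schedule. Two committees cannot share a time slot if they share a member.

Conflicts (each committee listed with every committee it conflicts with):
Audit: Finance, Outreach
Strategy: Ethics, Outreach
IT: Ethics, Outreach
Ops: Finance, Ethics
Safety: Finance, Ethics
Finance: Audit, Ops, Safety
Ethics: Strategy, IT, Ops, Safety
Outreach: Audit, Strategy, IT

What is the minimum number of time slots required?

2

Safety and Ethics conflict, so at least 2 time slots are needed.
Using 2 time slots: Audit=2, Strategy=2, IT=2, Ops=2, Safety=2, Finance=1, Ethics=1, Outreach=1. No two conflicting committees share a time slot.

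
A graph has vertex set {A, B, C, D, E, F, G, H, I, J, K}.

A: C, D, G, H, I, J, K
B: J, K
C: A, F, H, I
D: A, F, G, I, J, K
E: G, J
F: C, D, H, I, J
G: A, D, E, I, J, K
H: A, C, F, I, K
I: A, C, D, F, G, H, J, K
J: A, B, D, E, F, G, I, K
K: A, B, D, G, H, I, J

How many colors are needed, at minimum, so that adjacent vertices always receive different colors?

A, D, G, I, J, K form a clique, so at least 6 colors are needed.
A valid assignment using 6 colors: A=3, B=1, C=4, D=6, E=1, F=3, G=5, H=2, I=1, J=2, K=4. Each edge has distinct colors on its endpoints.

6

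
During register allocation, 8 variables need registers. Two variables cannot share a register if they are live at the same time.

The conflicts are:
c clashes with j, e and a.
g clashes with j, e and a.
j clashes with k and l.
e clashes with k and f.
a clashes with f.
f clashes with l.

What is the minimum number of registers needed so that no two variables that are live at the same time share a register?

3

The cycle l-j-c-e-f-l has odd length 5, so it cannot be 2-colored; at least 3 registers are needed.
3 registers suffice: register 1 → {j, e, a}; register 2 → {c, g, k, f}; register 3 → {l}. Each listed conflict is separated.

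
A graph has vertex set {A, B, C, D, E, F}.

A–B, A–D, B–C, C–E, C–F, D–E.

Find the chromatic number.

The cycle C-B-A-D-E-C has odd length 5, so it cannot be 2-colored; at least 3 colors are needed.
3 colors suffice: color red → {A, C}; color blue → {B, D, F}; color green → {E}. Each edge has distinct colors on its endpoints.

3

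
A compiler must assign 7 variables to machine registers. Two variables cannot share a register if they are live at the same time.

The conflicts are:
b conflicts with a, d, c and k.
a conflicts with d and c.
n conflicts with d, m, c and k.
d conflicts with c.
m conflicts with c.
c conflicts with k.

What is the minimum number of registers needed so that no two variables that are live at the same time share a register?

b, a, d, c all conflict with each other, so at least 4 registers are needed.
4 registers suffice: register 1 → {c}; register 2 → {d, m, k}; register 3 → {b, n}; register 4 → {a}. Each listed conflict is separated.

4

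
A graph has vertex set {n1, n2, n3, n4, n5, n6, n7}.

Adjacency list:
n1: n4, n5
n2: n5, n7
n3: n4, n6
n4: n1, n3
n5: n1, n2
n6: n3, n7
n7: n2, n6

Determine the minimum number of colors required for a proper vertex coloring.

The cycle n7-n2-n5-n1-n4-n3-n6-n7 has odd length 7, so it cannot be 2-colored; at least 3 colors are needed.
One proper 3-coloring: n1=1, n2=1, n3=2, n4=3, n5=2, n6=1, n7=2. No two adjacent vertices share a color.

3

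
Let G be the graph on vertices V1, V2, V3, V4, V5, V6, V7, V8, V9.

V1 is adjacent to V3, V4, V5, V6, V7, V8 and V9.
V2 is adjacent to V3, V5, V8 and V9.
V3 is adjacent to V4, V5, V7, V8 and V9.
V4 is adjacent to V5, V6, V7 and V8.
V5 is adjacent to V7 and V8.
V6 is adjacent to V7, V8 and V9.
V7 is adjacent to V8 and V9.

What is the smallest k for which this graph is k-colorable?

6

V1, V3, V4, V5, V7, V8 form a clique, so at least 6 colors are needed.
6 colors suffice: color 1 → {V1, V2}; color 2 → {V3, V6}; color 3 → {V7}; color 4 → {V8, V9}; color 5 → {V4}; color 6 → {V5}. Each edge has distinct colors on its endpoints.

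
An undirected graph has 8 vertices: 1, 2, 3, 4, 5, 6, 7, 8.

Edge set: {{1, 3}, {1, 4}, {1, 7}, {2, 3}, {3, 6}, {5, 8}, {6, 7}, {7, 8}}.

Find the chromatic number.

2

5 and 8 are adjacent, so at least 2 colors are needed.
A valid assignment using 2 colors: 1=red, 2=red, 3=blue, 4=blue, 5=blue, 6=red, 7=blue, 8=red. Each edge has distinct colors on its endpoints.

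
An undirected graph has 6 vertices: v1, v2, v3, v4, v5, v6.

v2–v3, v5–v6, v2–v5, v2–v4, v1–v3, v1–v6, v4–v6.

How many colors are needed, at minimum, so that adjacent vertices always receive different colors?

The cycle v3-v2-v5-v6-v1-v3 has odd length 5, so it cannot be 2-colored; at least 3 colors are needed.
3 colors suffice: v1=green, v2=red, v3=blue, v4=blue, v5=blue, v6=red. Every edge joins two different colors.

3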